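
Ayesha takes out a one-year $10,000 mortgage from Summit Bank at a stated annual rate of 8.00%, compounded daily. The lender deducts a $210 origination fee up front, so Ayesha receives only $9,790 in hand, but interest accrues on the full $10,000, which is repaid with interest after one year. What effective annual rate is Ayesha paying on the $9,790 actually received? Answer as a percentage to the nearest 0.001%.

Amount owed after one year: 10,000 × (1 + 0.0800/365)^365 = 10,000 × 1.083278 = $10,832.78.
Effective rate on net proceeds: 10,832.78 / 9,790 − 1 = 0.106514 = 10.651%.

10.651%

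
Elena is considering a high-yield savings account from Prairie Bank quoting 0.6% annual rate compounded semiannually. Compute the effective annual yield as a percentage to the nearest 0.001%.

EAR = (1 + 0.006/2)^2 − 1.
= (1 + 0.003000)^2 − 1 = 1.006009 − 1 = 0.601%.

0.601%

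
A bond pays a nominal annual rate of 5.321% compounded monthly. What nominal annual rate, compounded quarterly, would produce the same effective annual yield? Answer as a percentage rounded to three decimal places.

5.345%

EAR = (1 + 0.05321/12)^12 − 1 = 0.054527.
Solve (1 + r/4)^4 = 1.054527: r/4 = 1.054527^(1/4) − 1 = 0.013362, so r = 0.053446 = 5.345%.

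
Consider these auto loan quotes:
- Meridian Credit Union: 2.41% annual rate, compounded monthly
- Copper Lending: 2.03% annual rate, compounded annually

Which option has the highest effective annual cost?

Meridian Credit Union: (1 + 0.0241/12)^12 − 1 = 2.437%
Copper Lending: compounded annually, EAR = 2.030%
The highest effective annual rate is Meridian Credit Union at 2.437%.

Meridian Credit Union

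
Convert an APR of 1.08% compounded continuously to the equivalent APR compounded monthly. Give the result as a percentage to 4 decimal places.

1.0805%

EAR under continuous compounding: e^0.0108 − 1 = 0.010859.
Solve (1 + r/12)^12 = 1.010859: r/12 = 1.010859^(1/12) − 1 = 0.000900, so r = 0.010805 = 1.0805%.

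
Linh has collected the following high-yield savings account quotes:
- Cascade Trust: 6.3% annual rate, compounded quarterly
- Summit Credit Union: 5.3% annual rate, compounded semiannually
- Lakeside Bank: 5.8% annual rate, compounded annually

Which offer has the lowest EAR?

Summit Credit Union

Cascade Trust: (1 + 0.063/4)^4 − 1 = 6.450%
Summit Credit Union: (1 + 0.053/2)^2 − 1 = 5.370%
Lakeside Bank: compounded annually, EAR = 5.800%
The lowest effective annual rate is Summit Credit Union at 5.370%.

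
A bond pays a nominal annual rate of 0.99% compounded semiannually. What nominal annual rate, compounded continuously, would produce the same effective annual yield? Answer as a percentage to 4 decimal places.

0.9876%

EAR = (1 + 0.0099/2)^2 − 1 = 0.009925.
Equivalent continuous rate: r = ln(1 + 0.009925) = 0.009876 = 0.9876%.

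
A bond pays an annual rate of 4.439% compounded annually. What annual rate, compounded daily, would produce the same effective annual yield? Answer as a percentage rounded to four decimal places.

4.3436%

Compounded annually, EAR = nominal = 0.044390.
Solve (1 + r/365)^365 = 1.044390: r/365 = 1.044390^(1/365) − 1 = 0.000119, so r = 0.043436 = 4.3436%.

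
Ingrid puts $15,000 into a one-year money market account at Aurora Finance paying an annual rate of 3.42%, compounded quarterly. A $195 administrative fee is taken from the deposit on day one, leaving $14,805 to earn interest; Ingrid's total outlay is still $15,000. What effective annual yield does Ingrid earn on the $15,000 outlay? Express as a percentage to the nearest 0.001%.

2.119%

Value after one year: 14,805 × (1 + 0.0342/4)^4 = 14,805 × 1.034641 = $15,317.86.
Effective yield on the $15,000 outlay: 15,317.86 / 15,000 − 1 = 0.021191 = 2.119%.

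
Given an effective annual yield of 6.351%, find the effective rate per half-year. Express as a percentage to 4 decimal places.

3.1266%

The per-half-year rate i satisfies (1 + i)^2 = 1 + 0.06351.
i = 1.06351^(1/2) − 1 = 0.0312662 = 3.1266%.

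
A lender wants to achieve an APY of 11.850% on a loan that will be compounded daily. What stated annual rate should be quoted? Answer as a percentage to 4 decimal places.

(1 + r/365)^365 − 1 = 0.11850, so 1 + r/365 = 1.11850^(1/365).
r/365 = 0.000307, so r = 0.112006 = 11.2006%.

11.2006%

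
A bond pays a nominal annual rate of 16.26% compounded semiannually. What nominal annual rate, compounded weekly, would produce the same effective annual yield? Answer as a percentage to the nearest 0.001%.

EAR = (1 + 0.1626/2)^2 − 1 = 0.169210.
Solve (1 + r/52)^52 = 1.169210: r/52 = 1.169210^(1/52) − 1 = 0.003011, so r = 0.156563 = 15.656%.

15.656%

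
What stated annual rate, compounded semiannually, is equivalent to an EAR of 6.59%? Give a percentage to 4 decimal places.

(1 + r/2)^2 − 1 = 0.0659, so 1 + r/2 = 1.0659^(1/2).
r/2 = 0.032424, so r = 0.064849 = 6.4849%.

6.4849%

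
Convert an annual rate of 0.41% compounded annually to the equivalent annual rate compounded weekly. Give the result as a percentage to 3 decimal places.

0.409%

Compounded annually, EAR = nominal = 0.004100.
Solve (1 + r/52)^52 = 1.004100: r/52 = 1.004100^(1/52) − 1 = 0.000079, so r = 0.004092 = 0.409%.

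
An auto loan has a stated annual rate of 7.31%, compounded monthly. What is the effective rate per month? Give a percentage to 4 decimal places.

With a nominal annual rate compounded monthly, the periodic rate is the nominal rate divided by 12.
i = 0.0731 / 12 = 0.0060917 = 0.6092%.

0.6092%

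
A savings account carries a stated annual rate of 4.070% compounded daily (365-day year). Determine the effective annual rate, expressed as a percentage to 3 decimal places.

EAR = (1 + 0.04070/365)^365 − 1.
= 1.041537 − 1 = 4.154%.

4.154%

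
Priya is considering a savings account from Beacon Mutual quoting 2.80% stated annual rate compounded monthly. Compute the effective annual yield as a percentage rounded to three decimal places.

EAR = (1 + 0.0280/12)^12 − 1.
= 1.028362 − 1 = 2.836%.

2.836%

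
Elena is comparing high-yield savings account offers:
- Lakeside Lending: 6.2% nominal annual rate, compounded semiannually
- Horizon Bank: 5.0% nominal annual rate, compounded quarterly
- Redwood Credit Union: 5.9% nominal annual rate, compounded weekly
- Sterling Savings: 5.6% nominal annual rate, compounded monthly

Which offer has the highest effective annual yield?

Lakeside Lending

Lakeside Lending: (1 + 0.062/2)^2 − 1 = 6.296%
Horizon Bank: (1 + 0.050/4)^4 − 1 = 5.095%
Redwood Credit Union: (1 + 0.059/52)^52 − 1 = 6.074%
Sterling Savings: (1 + 0.056/12)^12 − 1 = 5.746%
The highest effective annual rate is Lakeside Lending at 6.296%.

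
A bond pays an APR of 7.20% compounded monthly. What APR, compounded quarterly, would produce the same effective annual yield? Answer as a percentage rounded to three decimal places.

EAR = (1 + 0.0720/12)^12 − 1 = 0.074424.
Solve (1 + r/4)^4 = 1.074424: r/4 = 1.074424^(1/4) − 1 = 0.018108, so r = 0.072433 = 7.243%.

7.243%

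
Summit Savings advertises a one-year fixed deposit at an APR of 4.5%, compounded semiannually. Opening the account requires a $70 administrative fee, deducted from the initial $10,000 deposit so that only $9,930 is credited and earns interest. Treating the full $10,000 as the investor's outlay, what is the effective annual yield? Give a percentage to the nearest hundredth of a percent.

3.82%

Value after one year: 9,930 × (1 + 0.045/2)^2 = 9,930 × 1.045506 = $10,381.88.
Effective yield on the $10,000 outlay: 10,381.88 / 10,000 − 1 = 0.038188 = 3.82%.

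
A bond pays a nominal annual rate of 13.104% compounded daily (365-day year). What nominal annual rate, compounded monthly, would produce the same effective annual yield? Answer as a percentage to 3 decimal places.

13.173%

EAR = (1 + 0.13104/365)^365 − 1 = 0.139987.
Solve (1 + r/12)^12 = 1.139987: r/12 = 1.139987^(1/12) − 1 = 0.010978, so r = 0.131734 = 13.173%.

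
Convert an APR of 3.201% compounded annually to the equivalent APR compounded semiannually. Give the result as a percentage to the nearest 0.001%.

Compounded annually, EAR = nominal = 0.032010.
Solve (1 + r/2)^2 = 1.032010: r/2 = 1.032010^(1/2) − 1 = 0.015879, so r = 0.031758 = 3.176%.

3.176%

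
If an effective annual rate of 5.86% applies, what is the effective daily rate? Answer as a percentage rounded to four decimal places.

0.0156%

The per-day rate i satisfies (1 + i)^365 = 1 + 0.0586.
i = 1.0586^(1/365) − 1 = 0.0001560 = 0.0156%.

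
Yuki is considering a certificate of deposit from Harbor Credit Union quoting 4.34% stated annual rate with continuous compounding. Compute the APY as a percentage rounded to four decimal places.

With continuous compounding, EAR = e^0.0434 − 1.
e^0.0434 = 1.044356, so EAR = 0.044356 = 4.4356%.

4.4356%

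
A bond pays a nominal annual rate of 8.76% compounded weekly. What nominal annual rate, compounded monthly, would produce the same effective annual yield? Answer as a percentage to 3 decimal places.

8.785%

EAR = (1 + 0.0876/52)^52 − 1 = 0.091471.
Solve (1 + r/12)^12 = 1.091471: r/12 = 1.091471^(1/12) − 1 = 0.007321, so r = 0.087846 = 8.785%.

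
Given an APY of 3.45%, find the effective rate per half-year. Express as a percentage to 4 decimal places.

1.7104%

The per-half-year rate i satisfies (1 + i)^2 = 1 + 0.0345.
i = 1.0345^(1/2) − 1 = 0.0171037 = 1.7104%.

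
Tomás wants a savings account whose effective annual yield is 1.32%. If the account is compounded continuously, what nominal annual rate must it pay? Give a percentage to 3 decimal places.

1.311%

Continuous: nominal r satisfies e^r − 1 = 0.0132.
r = ln(1 + 0.0132) = ln(1.0132) = 0.013114 = 1.311%.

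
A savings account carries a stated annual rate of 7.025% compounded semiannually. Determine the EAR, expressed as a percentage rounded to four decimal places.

EAR = (1 + 0.07025/2)^2 − 1.
= 1.071484 − 1 = 7.1484%.

7.1484%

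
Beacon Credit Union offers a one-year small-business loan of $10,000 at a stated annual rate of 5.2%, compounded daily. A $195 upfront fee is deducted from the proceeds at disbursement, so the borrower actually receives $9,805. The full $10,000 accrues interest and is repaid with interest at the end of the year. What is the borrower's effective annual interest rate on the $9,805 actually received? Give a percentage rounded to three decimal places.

7.432%

Amount owed after one year: 10,000 × (1 + 0.052/365)^365 = 10,000 × 1.053372 = $10,533.72.
Effective rate on net proceeds: 10,533.72 / 9,805 − 1 = 0.074321 = 7.432%.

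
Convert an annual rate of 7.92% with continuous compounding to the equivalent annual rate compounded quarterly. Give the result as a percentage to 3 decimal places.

EAR under continuous compounding: e^0.0792 − 1 = 0.082421.
Solve (1 + r/4)^4 = 1.082421: r/4 = 1.082421^(1/4) − 1 = 0.019997, so r = 0.079989 = 7.999%.

7.999%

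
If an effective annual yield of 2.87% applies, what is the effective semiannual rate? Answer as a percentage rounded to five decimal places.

1.42485%

The per-half-year rate i satisfies (1 + i)^2 = 1 + 0.0287.
i = 1.0287^(1/2) − 1 = 0.0142485 = 1.42485%.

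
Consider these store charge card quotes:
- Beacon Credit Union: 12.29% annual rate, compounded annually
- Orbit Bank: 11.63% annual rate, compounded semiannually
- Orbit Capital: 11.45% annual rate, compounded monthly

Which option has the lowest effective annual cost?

Orbit Bank

Beacon Credit Union: compounded annually, EAR = 12.290%
Orbit Bank: (1 + 0.1163/2)^2 − 1 = 11.968%
Orbit Capital: (1 + 0.1145/12)^12 − 1 = 12.070%
The lowest effective annual rate is Orbit Bank at 11.968%.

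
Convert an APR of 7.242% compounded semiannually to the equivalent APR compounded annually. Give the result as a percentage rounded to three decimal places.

EAR = (1 + 0.07242/2)^2 − 1 = 0.073731.
Compounded annually, the equivalent nominal rate is the EAR itself: 7.373%.

7.373%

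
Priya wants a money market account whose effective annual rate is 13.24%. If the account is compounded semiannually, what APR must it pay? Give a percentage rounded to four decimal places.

12.8286%

(1 + r/2)^2 − 1 = 0.1324, so 1 + r/2 = 1.1324^(1/2).
r/2 = 0.064143, so r = 0.128286 = 12.8286%.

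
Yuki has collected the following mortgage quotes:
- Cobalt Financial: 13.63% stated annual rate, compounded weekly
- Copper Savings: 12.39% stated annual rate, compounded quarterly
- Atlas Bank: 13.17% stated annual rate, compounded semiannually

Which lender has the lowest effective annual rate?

Cobalt Financial: (1 + 0.1363/52)^52 − 1 = 14.582%
Copper Savings: (1 + 0.1239/4)^4 − 1 = 12.978%
Atlas Bank: (1 + 0.1317/2)^2 − 1 = 13.604%
The lowest effective annual rate is Copper Savings at 12.978%.

Copper Savings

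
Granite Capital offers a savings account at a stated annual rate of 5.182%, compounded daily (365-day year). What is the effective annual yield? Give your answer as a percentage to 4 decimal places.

5.3182%

EAR = (1 + 0.05182/365)^365 − 1.
= (1 + 0.000142)^365 − 1 = 1.053182 − 1 = 5.3182%.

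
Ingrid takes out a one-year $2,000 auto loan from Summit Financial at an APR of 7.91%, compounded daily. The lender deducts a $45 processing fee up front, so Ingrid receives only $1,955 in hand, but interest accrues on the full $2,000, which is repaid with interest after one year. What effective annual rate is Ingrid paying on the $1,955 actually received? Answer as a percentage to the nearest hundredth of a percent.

Amount owed after one year: 2,000 × (1 + 0.0791/365)^365 = 2,000 × 1.082303 = $2,164.61.
Effective rate on net proceeds: 2,164.61 / 1,955 − 1 = 0.107216 = 10.72%.

10.72%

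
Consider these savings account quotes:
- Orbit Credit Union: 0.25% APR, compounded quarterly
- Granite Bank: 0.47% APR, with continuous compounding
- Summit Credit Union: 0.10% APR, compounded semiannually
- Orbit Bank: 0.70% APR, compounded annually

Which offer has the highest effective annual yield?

Orbit Bank

Orbit Credit Union: (1 + 0.0025/4)^4 − 1 = 0.250%
Granite Bank: e^0.0047 − 1 = 0.471%
Summit Credit Union: (1 + 0.0010/2)^2 − 1 = 0.100%
Orbit Bank: compounded annually, EAR = 0.700%
The highest effective annual rate is Orbit Bank at 0.700%.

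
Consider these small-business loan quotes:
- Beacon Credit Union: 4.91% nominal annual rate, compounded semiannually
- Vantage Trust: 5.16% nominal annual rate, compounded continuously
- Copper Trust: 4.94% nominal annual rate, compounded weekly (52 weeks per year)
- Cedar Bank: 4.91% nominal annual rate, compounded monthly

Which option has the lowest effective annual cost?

Beacon Credit Union: (1 + 0.0491/2)^2 − 1 = 4.970%
Vantage Trust: e^0.0516 − 1 = 5.295%
Copper Trust: (1 + 0.0494/52)^52 − 1 = 5.062%
Cedar Bank: (1 + 0.0491/12)^12 − 1 = 5.022%
The lowest effective annual rate is Beacon Credit Union at 4.970%.

Beacon Credit Union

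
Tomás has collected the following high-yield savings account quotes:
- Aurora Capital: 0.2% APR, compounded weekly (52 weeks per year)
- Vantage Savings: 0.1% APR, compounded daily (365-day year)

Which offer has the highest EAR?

Aurora Capital: (1 + 0.002/52)^52 − 1 = 0.200%
Vantage Savings: (1 + 0.001/365)^365 − 1 = 0.100%
The highest effective annual rate is Aurora Capital at 0.200%.

Aurora Capital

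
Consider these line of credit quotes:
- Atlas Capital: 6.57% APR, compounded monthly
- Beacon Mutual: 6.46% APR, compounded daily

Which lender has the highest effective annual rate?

Atlas Capital

Atlas Capital: (1 + 0.0657/12)^12 − 1 = 6.771%
Beacon Mutual: (1 + 0.0646/365)^365 − 1 = 6.673%
The highest effective annual rate is Atlas Capital at 6.771%.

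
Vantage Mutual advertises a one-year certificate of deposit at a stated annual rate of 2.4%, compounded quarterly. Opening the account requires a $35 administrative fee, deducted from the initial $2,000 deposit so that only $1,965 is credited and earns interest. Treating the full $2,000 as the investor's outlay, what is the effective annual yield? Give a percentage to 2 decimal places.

Value after one year: 1,965 × (1 + 0.024/4)^4 = 1,965 × 1.024217 = $2,012.59.
Effective yield on the $2,000 outlay: 2,012.59 / 2,000 − 1 = 0.006293 = 0.63%.

0.63%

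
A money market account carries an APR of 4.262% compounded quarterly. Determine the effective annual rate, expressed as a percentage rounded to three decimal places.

EAR = (1 + 0.04262/4)^4 − 1.
= (1 + 0.010655)^4 − 1 = 1.043306 − 1 = 4.331%.

4.331%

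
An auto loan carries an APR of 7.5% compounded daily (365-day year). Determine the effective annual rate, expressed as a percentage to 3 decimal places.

EAR = (1 + 0.075/365)^365 − 1.
= 1.077876 − 1 = 7.788%.

7.788%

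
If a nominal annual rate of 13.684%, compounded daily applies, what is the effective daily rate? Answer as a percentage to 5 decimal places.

With a nominal annual rate compounded daily, the periodic rate is the nominal rate divided by 365.
i = 0.13684 / 365 = 0.0003749 = 0.03749%.

0.03749%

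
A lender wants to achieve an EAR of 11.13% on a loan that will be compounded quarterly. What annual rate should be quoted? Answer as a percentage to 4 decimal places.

10.6935%

(1 + r/4)^4 − 1 = 0.1113, so 1 + r/4 = 1.1113^(1/4).
r/4 = 0.026734, so r = 0.106935 = 10.6935%.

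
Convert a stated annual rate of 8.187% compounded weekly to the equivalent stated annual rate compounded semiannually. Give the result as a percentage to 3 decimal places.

EAR = (1 + 0.08187/52)^52 − 1 = 0.085245.
Solve (1 + r/2)^2 = 1.085245: r/2 = 1.085245^(1/2) − 1 = 0.041751, so r = 0.083502 = 8.350%.

8.350%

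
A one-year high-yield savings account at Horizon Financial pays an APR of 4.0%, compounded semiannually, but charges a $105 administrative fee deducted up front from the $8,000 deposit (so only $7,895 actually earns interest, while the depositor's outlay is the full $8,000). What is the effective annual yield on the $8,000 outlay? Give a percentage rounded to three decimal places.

Value after one year: 7,895 × (1 + 0.040/2)^2 = 7,895 × 1.040400 = $8,213.96.
Effective yield on the $8,000 outlay: 8,213.96 / 8,000 − 1 = 0.026745 = 2.674%.

2.674%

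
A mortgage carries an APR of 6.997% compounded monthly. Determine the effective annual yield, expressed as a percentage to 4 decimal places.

7.2258%

EAR = (1 + 0.06997/12)^12 − 1.
= 1.072258 − 1 = 7.2258%.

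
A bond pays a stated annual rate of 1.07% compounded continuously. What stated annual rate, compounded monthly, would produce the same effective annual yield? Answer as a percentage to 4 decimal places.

EAR under continuous compounding: e^0.0107 − 1 = 0.010757.
Solve (1 + r/12)^12 = 1.010757: r/12 = 1.010757^(1/12) − 1 = 0.000892, so r = 0.010705 = 1.0705%.

1.0705%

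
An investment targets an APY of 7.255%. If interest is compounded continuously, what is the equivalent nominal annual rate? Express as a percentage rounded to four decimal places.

Continuous: nominal r satisfies e^r − 1 = 0.07255.
r = ln(1 + 0.07255) = ln(1.07255) = 0.070039 = 7.0039%.

7.0039%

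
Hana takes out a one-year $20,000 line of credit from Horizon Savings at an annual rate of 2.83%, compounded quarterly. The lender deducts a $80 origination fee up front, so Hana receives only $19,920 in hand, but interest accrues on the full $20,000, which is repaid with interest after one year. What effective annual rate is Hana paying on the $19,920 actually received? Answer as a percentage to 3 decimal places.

3.273%

Amount owed after one year: 20,000 × (1 + 0.0283/4)^4 = 20,000 × 1.028602 = $20,572.04.
Effective rate on net proceeds: 20,572.04 / 19,920 − 1 = 0.032733 = 3.273%.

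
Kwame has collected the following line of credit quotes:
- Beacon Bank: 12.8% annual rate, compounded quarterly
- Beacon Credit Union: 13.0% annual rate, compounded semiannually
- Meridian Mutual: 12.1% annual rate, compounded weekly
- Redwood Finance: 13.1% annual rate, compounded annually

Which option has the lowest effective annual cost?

Beacon Bank: (1 + 0.128/4)^4 − 1 = 13.428%
Beacon Credit Union: (1 + 0.130/2)^2 − 1 = 13.422%
Meridian Mutual: (1 + 0.121/52)^52 − 1 = 12.847%
Redwood Finance: compounded annually, EAR = 13.100%
The lowest effective annual rate is Meridian Mutual at 12.847%.

Meridian Mutual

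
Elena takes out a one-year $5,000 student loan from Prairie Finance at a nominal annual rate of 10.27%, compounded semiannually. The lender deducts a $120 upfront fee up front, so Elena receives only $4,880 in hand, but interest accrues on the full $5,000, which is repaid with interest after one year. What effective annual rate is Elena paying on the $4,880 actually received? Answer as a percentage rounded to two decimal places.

Amount owed after one year: 5,000 × (1 + 0.1027/2)^2 = 5,000 × 1.105337 = $5,526.68.
Effective rate on net proceeds: 5,526.68 / 4,880 − 1 = 0.132517 = 13.25%.

13.25%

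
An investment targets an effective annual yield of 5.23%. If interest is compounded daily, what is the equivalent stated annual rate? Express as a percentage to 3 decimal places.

(1 + r/365)^365 − 1 = 0.0523, so 1 + r/365 = 1.0523^(1/365).
r/365 = 0.000140, so r = 0.050982 = 5.098%.

5.098%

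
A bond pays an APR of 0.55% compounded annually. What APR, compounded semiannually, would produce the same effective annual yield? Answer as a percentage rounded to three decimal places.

0.549%

Compounded annually, EAR = nominal = 0.005500.
Solve (1 + r/2)^2 = 1.005500: r/2 = 1.005500^(1/2) − 1 = 0.002746, so r = 0.005492 = 0.549%.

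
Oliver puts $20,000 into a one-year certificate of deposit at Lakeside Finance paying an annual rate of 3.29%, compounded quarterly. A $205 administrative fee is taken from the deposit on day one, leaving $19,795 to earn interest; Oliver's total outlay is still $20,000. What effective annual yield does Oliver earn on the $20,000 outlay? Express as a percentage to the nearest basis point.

Value after one year: 19,795 × (1 + 0.0329/4)^4 = 19,795 × 1.033308 = $20,454.33.
Effective yield on the $20,000 outlay: 20,454.33 / 20,000 − 1 = 0.022717 = 2.27%.

2.27%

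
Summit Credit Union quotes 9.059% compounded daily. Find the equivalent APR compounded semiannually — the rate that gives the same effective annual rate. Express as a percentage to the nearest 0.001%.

9.266%

EAR = (1 + 0.09059/365)^365 − 1 = 0.094808.
Solve (1 + r/2)^2 = 1.094808: r/2 = 1.094808^(1/2) − 1 = 0.046331, so r = 0.092661 = 9.266%.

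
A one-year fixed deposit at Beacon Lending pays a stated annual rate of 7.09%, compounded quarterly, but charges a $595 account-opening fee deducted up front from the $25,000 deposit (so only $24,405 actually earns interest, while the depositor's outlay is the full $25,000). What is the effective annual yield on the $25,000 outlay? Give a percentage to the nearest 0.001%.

Value after one year: 24,405 × (1 + 0.0709/4)^4 = 24,405 × 1.072807 = $26,181.87.
Effective yield on the $25,000 outlay: 26,181.87 / 25,000 − 1 = 0.047275 = 4.727%.

4.727%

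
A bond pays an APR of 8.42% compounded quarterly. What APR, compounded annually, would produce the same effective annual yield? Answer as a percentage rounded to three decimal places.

8.690%

EAR = (1 + 0.0842/4)^4 − 1 = 0.086896.
Compounded annually, the equivalent nominal rate is the EAR itself: 8.690%.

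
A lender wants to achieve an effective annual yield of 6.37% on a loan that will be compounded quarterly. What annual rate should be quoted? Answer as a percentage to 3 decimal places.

(1 + r/4)^4 − 1 = 0.0637, so 1 + r/4 = 1.0637^(1/4).
r/4 = 0.015558, so r = 0.062233 = 6.223%.

6.223%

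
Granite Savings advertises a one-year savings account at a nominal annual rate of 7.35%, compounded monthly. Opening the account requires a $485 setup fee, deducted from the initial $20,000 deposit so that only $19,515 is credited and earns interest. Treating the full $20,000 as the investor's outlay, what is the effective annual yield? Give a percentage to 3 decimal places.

4.993%

Value after one year: 19,515 × (1 + 0.0735/12)^12 = 19,515 × 1.076027 = $20,998.67.
Effective yield on the $20,000 outlay: 20,998.67 / 20,000 − 1 = 0.049934 = 4.993%.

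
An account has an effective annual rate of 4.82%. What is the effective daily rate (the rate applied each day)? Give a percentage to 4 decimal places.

0.0129%

The per-day rate i satisfies (1 + i)^365 = 1 + 0.0482.
i = 1.0482^(1/365) − 1 = 0.0001290 = 0.0129%.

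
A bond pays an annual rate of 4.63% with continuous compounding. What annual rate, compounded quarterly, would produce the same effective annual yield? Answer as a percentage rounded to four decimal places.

EAR under continuous compounding: e^0.0463 − 1 = 0.047389.
Solve (1 + r/4)^4 = 1.047389: r/4 = 1.047389^(1/4) − 1 = 0.011642, so r = 0.046569 = 4.6569%.

4.6569%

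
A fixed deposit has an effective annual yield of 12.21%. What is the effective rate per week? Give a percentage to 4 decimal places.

The per-week rate i satisfies (1 + i)^52 = 1 + 0.1221.
i = 1.1221^(1/52) − 1 = 0.0022179 = 0.2218%.

0.2218%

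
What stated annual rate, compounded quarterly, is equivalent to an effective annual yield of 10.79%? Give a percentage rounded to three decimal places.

(1 + r/4)^4 − 1 = 0.1079, so 1 + r/4 = 1.1079^(1/4).
r/4 = 0.025948, so r = 0.103790 = 10.379%.

10.379%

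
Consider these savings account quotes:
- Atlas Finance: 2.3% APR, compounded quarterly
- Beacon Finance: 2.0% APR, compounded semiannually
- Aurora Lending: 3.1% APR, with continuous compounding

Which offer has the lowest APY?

Atlas Finance: (1 + 0.023/4)^4 − 1 = 2.320%
Beacon Finance: (1 + 0.020/2)^2 − 1 = 2.010%
Aurora Lending: e^0.031 − 1 = 3.149%
The lowest effective annual rate is Beacon Finance at 2.010%.

Beacon Finance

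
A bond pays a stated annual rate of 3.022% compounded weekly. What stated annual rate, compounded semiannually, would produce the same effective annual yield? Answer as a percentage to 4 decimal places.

3.0441%

EAR = (1 + 0.03022/52)^52 − 1 = 0.030672.
Solve (1 + r/2)^2 = 1.030672: r/2 = 1.030672^(1/2) − 1 = 0.015220, so r = 0.030441 = 3.0441%.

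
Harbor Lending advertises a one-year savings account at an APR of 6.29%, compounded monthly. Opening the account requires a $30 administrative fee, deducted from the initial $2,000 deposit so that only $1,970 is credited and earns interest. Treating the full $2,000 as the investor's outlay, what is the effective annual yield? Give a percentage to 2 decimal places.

4.88%

Value after one year: 1,970 × (1 + 0.0629/12)^12 = 1,970 × 1.064745 = $2,097.55.
Effective yield on the $2,000 outlay: 2,097.55 / 2,000 − 1 = 0.048774 = 4.88%.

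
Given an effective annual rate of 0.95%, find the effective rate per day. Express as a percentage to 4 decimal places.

0.0026%

The per-day rate i satisfies (1 + i)^365 = 1 + 0.0095.
i = 1.0095^(1/365) − 1 = 0.0000259 = 0.0026%.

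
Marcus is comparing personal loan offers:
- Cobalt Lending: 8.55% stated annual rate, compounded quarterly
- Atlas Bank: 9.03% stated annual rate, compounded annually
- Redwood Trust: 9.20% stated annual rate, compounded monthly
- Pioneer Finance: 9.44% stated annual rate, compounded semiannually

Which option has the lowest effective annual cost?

Cobalt Lending: (1 + 0.0855/4)^4 − 1 = 8.828%
Atlas Bank: compounded annually, EAR = 9.030%
Redwood Trust: (1 + 0.0920/12)^12 − 1 = 9.598%
Pioneer Finance: (1 + 0.0944/2)^2 − 1 = 9.663%
The lowest effective annual rate is Cobalt Lending at 8.828%.

Cobalt Lending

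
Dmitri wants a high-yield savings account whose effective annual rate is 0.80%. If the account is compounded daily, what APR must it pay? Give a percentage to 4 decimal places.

0.7968%

(1 + r/365)^365 − 1 = 0.0080, so 1 + r/365 = 1.0080^(1/365).
r/365 = 0.000022, so r = 0.007968 = 0.7968%.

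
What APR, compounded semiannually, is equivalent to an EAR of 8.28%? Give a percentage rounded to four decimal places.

(1 + r/2)^2 − 1 = 0.0828, so 1 + r/2 = 1.0828^(1/2).
r/2 = 0.040577, so r = 0.081154 = 8.1154%.

8.1154%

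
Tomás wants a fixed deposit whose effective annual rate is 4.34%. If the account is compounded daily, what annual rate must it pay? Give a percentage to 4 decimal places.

(1 + r/365)^365 − 1 = 0.0434, so 1 + r/365 = 1.0434^(1/365).
r/365 = 0.000116, so r = 0.042487 = 4.2487%.

4.2487%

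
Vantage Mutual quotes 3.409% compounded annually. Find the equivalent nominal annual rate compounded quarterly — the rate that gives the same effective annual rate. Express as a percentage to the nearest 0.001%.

Compounded annually, EAR = nominal = 0.034090.
Solve (1 + r/4)^4 = 1.034090: r/4 = 1.034090^(1/4) − 1 = 0.008416, so r = 0.033663 = 3.366%.

3.366%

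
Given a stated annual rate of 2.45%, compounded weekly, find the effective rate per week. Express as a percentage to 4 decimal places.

With a nominal annual rate compounded weekly, the periodic rate is the nominal rate divided by 52.
i = 0.0245 / 52 = 0.0004712 = 0.0471%.

0.0471%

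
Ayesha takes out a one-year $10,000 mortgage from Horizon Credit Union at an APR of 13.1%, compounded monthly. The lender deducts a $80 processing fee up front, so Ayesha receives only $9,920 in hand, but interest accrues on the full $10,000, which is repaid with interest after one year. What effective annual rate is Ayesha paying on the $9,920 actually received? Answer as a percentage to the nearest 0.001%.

Amount owed after one year: 10,000 × (1 + 0.131/12)^12 = 10,000 × 1.139159 = $11,391.59.
Effective rate on net proceeds: 11,391.59 / 9,920 − 1 = 0.148346 = 14.835%.

14.835%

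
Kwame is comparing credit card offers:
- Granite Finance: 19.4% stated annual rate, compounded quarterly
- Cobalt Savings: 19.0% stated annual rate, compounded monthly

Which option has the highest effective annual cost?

Granite Finance: (1 + 0.194/4)^4 − 1 = 20.858%
Cobalt Savings: (1 + 0.190/12)^12 − 1 = 20.745%
The highest effective annual rate is Granite Finance at 20.858%.

Granite Finance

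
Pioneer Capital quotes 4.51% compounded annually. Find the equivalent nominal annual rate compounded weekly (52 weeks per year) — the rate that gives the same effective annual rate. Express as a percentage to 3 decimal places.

4.413%

Compounded annually, EAR = nominal = 0.045100.
Solve (1 + r/52)^52 = 1.045100: r/52 = 1.045100^(1/52) − 1 = 0.000849, so r = 0.044131 = 4.413%.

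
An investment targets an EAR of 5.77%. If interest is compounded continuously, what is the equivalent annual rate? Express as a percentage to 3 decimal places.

Continuous: nominal r satisfies e^r − 1 = 0.0577.
r = ln(1 + 0.0577) = ln(1.0577) = 0.056097 = 5.610%.

5.610%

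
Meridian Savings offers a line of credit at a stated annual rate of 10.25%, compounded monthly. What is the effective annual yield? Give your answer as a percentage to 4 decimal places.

EAR = (1 + 0.1025/12)^12 − 1.
= (1 + 0.008542)^12 − 1 = 1.107455 − 1 = 10.7455%.

10.7455%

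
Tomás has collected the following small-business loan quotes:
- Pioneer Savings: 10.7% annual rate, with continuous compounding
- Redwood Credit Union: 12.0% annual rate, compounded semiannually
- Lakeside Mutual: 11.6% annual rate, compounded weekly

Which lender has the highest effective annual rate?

Pioneer Savings: e^0.107 − 1 = 11.293%
Redwood Credit Union: (1 + 0.120/2)^2 − 1 = 12.360%
Lakeside Mutual: (1 + 0.116/52)^52 − 1 = 12.285%
The highest effective annual rate is Redwood Credit Union at 12.360%.

Redwood Credit Union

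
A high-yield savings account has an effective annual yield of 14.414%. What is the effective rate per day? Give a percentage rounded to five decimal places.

0.03690%

The per-day rate i satisfies (1 + i)^365 = 1 + 0.14414.
i = 1.14414^(1/365) − 1 = 0.0003690 = 0.03690%.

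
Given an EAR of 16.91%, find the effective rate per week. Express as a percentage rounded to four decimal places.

0.3009%

The per-week rate i satisfies (1 + i)^52 = 1 + 0.1691.
i = 1.1691^(1/52) − 1 = 0.0030090 = 0.3009%.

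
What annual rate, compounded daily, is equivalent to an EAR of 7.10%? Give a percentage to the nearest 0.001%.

(1 + r/365)^365 − 1 = 0.0710, so 1 + r/365 = 1.0710^(1/365).
r/365 = 0.000188, so r = 0.068599 = 6.860%.

6.860%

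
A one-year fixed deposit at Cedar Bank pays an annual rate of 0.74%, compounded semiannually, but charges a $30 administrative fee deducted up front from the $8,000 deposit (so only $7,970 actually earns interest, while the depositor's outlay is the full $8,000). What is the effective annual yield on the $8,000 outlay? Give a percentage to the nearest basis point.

0.36%

Value after one year: 7,970 × (1 + 0.0074/2)^2 = 7,970 × 1.007414 = $8,029.09.
Effective yield on the $8,000 outlay: 8,029.09 / 8,000 − 1 = 0.003636 = 0.36%.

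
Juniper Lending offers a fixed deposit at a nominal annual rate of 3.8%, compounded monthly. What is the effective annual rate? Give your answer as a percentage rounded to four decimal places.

3.8669%

EAR = (1 + 0.038/12)^12 − 1.
= 1.038669 − 1 = 3.8669%.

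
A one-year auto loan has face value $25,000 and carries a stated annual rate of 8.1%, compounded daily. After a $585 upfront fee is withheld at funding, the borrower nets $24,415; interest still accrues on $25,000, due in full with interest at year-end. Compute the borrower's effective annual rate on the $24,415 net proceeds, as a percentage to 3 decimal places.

11.034%

Amount owed after one year: 25,000 × (1 + 0.081/365)^365 = 25,000 × 1.084361 = $27,109.03.
Effective rate on net proceeds: 27,109.03 / 24,415 − 1 = 0.110343 = 11.034%.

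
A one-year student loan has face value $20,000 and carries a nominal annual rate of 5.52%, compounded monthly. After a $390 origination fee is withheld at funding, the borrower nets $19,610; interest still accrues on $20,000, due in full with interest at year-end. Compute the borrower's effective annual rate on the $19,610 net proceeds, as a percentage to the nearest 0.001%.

Amount owed after one year: 20,000 × (1 + 0.0552/12)^12 = 20,000 × 1.056618 = $21,132.36.
Effective rate on net proceeds: 21,132.36 / 19,610 − 1 = 0.077632 = 7.763%.

7.763%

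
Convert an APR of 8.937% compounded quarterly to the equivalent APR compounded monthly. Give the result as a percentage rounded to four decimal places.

EAR = (1 + 0.08937/4)^4 − 1 = 0.092410.
Solve (1 + r/12)^12 = 1.092410: r/12 = 1.092410^(1/12) − 1 = 0.007393, so r = 0.088713 = 8.8713%.

8.8713%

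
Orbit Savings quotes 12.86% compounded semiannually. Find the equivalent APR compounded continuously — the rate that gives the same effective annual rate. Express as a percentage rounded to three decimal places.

12.463%

EAR = (1 + 0.1286/2)^2 − 1 = 0.132734.
Equivalent continuous rate: r = ln(1 + 0.132734) = 0.124635 = 12.463%.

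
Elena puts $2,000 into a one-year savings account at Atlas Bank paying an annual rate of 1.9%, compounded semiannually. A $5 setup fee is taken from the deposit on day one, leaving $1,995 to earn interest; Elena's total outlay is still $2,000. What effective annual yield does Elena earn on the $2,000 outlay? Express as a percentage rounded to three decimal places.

1.654%

Value after one year: 1,995 × (1 + 0.019/2)^2 = 1,995 × 1.019090 = $2,033.09.
Effective yield on the $2,000 outlay: 2,033.09 / 2,000 − 1 = 0.016543 = 1.654%.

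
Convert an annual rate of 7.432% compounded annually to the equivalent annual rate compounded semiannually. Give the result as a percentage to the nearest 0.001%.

7.299%

Compounded annually, EAR = nominal = 0.074320.
Solve (1 + r/2)^2 = 1.074320: r/2 = 1.074320^(1/2) − 1 = 0.036494, so r = 0.072988 = 7.299%.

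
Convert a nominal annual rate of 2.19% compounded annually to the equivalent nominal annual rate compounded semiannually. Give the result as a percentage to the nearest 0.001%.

2.178%

Compounded annually, EAR = nominal = 0.021900.
Solve (1 + r/2)^2 = 1.021900: r/2 = 1.021900^(1/2) − 1 = 0.010891, so r = 0.021781 = 2.178%.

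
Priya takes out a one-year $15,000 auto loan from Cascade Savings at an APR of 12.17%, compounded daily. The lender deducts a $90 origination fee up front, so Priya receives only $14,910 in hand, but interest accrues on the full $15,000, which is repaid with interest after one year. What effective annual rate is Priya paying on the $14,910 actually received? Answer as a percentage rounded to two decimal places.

Amount owed after one year: 15,000 × (1 + 0.1217/365)^365 = 15,000 × 1.129392 = $16,940.88.
Effective rate on net proceeds: 16,940.88 / 14,910 − 1 = 0.136210 = 13.62%.

13.62%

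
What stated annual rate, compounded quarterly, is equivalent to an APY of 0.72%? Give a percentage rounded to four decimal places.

(1 + r/4)^4 − 1 = 0.0072, so 1 + r/4 = 1.0072^(1/4).
r/4 = 0.001795, so r = 0.007181 = 0.7181%.

0.7181%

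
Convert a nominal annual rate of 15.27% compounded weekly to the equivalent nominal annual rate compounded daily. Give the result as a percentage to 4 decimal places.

15.2508%

EAR = (1 + 0.1527/52)^52 − 1 = 0.164715.
Solve (1 + r/365)^365 = 1.164715: r/365 = 1.164715^(1/365) − 1 = 0.000418, so r = 0.152508 = 15.2508%.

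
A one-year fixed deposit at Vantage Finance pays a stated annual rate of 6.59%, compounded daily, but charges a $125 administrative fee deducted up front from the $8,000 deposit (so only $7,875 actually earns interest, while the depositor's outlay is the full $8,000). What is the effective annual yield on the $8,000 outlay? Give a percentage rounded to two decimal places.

5.14%

Value after one year: 7,875 × (1 + 0.0659/365)^365 = 7,875 × 1.068114 = $8,411.39.
Effective yield on the $8,000 outlay: 8,411.39 / 8,000 − 1 = 0.051424 = 5.14%.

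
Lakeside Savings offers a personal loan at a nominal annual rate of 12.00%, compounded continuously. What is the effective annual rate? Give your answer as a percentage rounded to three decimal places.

With continuous compounding, EAR = e^0.1200 − 1.
e^0.1200 = 1.127497, so EAR = 0.127497 = 12.750%.

12.750%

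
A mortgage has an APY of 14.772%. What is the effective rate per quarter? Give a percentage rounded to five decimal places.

3.50444%

The per-quarter rate i satisfies (1 + i)^4 = 1 + 0.14772.
i = 1.14772^(1/4) − 1 = 0.0350444 = 3.50444%.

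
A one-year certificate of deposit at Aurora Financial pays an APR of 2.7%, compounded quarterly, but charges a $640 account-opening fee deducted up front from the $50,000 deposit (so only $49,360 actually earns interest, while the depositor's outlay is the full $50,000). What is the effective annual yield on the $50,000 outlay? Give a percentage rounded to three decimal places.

1.413%

Value after one year: 49,360 × (1 + 0.027/4)^4 = 49,360 × 1.027275 = $50,706.27.
Effective yield on the $50,000 outlay: 50,706.27 / 50,000 − 1 = 0.014125 = 1.413%.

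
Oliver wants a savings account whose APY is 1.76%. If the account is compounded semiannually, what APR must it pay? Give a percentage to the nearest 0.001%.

1.752%

(1 + r/2)^2 − 1 = 0.0176, so 1 + r/2 = 1.0176^(1/2).
r/2 = 0.008762, so r = 0.017523 = 1.752%.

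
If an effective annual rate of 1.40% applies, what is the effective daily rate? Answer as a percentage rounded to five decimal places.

0.00381%

The per-day rate i satisfies (1 + i)^365 = 1 + 0.0140.
i = 1.0140^(1/365) − 1 = 0.0000381 = 0.00381%.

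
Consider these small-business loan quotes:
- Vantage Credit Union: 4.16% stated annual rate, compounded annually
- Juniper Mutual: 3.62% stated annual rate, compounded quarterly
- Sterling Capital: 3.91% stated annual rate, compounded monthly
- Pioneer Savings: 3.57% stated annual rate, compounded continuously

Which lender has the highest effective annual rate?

Vantage Credit Union

Vantage Credit Union: compounded annually, EAR = 4.160%
Juniper Mutual: (1 + 0.0362/4)^4 − 1 = 3.669%
Sterling Capital: (1 + 0.0391/12)^12 − 1 = 3.981%
Pioneer Savings: e^0.0357 − 1 = 3.634%
The highest effective annual rate is Vantage Credit Union at 4.160%.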